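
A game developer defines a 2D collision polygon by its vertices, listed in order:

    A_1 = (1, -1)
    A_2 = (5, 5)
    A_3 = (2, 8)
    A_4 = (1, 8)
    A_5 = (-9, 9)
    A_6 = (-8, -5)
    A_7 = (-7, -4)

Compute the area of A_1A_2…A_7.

127

Cross-terms: 10, 30, 8, 81, 117, -3, 11  ⇒  Σ = 254
Area = |Σ|/2 = 127.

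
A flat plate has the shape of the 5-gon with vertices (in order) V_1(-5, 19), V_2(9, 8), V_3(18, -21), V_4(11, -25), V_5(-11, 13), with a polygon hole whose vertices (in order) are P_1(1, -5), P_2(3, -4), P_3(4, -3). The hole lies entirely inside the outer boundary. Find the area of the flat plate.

Outer boundary:
Apply the shoelace formula: 2A = Σ (x_i·y_{i+1} − x_{i+1}·y_i), indices taken mod 5.
Σ = (-211) + (-333) + (-219) + (-132) + (-144) = -1039
Area = |Σ|/2 = 519.5.
Hole:
Apply Gauss's area formula: 2A = Σ (x_i·y_{i+1} − x_{i+1}·y_i), indices taken mod 3.
Σ = (11) + (7) + (-17) = 1
Area = |Σ|/2 = 0.5.
Net area = 519.5 − 0.5 = 519.

519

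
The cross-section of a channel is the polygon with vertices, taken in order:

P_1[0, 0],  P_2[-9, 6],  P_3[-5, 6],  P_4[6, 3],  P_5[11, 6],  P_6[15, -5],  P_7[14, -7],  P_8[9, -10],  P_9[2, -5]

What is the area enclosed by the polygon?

Apply the shoelace (surveyor's) formula: 2A = Σ (x_i·y_{i+1} − x_{i+1}·y_i), indices taken mod 9.
P_1→P_2: (0)(6) − (-9)(0) = 0
P_2→P_3: (-9)(6) − (-5)(6) = -24
P_3→P_4: (-5)(3) − (6)(6) = -51
P_4→P_5: (6)(6) − (11)(3) = 3
P_5→P_6: (11)(-5) − (15)(6) = -145
P_6→P_7: (15)(-7) − (14)(-5) = -35
P_7→P_8: (14)(-10) − (9)(-7) = -77
P_8→P_9: (9)(-5) − (2)(-10) = -25
P_9→P_1: (2)(0) − (0)(-5) = 0
Σ = -354
Area = |Σ|/2 = 177.

177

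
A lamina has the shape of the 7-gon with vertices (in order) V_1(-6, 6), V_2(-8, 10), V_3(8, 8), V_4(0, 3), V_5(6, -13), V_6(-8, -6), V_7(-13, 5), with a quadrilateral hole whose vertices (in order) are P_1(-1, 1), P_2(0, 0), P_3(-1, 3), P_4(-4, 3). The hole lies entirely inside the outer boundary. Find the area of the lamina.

Outer boundary:
Σ = (-12) + (-144) + (24) + (-18) + (-140) + (-118) + (-48) = -456
Area = |Σ|/2 = 228.
Hole:
Apply the shoelace formula: 2A = Σ (x_i·y_{i+1} − x_{i+1}·y_i), indices taken mod 4.
Σ = (0) + (0) + (9) + (-1) = 8
Area = |Σ|/2 = 4.
Net area = 228 − 4 = 224.

224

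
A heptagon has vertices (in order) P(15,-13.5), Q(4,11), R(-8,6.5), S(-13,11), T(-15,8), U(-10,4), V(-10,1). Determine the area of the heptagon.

280.25

Apply Gauss's area formula: 2A = Σ (x_i·y_{i+1} − x_{i+1}·y_i), indices taken mod 7.
Σ = (219) + (114) + (-3.5) + (61) + (20) + (30) + (120) = 560.5
Area = |Σ|/2 = 280.25.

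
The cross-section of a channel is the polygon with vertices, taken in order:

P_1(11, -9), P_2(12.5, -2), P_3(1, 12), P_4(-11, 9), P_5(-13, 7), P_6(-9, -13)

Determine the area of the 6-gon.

439.75

Apply the surveyor's formula: 2A = Σ (x_i·y_{i+1} − x_{i+1}·y_i), indices taken mod 6.
P_1→P_2: (11)(-2) − (12.5)(-9) = 90.5
P_2→P_3: (12.5)(12) − (1)(-2) = 152
P_3→P_4: (1)(9) − (-11)(12) = 141
P_4→P_5: (-11)(7) − (-13)(9) = 40
P_5→P_6: (-13)(-13) − (-9)(7) = 232
P_6→P_1: (-9)(-9) − (11)(-13) = 224
Σ = 879.5
Area = |Σ|/2 = 439.75.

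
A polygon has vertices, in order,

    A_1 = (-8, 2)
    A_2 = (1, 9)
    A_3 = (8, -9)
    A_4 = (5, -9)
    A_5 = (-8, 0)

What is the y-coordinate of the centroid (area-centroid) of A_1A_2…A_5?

-16/45

Apply the shoelace formula. First the cross-terms c_i = x_i·y_{i+1} − x_{i+1}·y_i:
  -74, -81, -27, -72, -16  ⇒  2A = -270, A = -135.
Then Σ (y_i + y_{i+1})·c_i = 288, so ȳ = 288 / (6·(-135)) = -16/45.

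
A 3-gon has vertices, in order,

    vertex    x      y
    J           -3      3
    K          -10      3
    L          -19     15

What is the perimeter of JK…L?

42

|JK| = √((-7)² + (0)²) = √49 = 7
|KL| = √((-9)² + (12)²) = √225 = 15
|LJ| = √((16)² + (-12)²) = √400 = 20
Perimeter = 7 + 15 + 20 = 42.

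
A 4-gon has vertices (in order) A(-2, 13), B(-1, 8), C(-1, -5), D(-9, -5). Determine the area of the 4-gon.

78.5

Apply the shoelace formula: 2A = Σ (x_i·y_{i+1} − x_{i+1}·y_i), indices taken mod 4.
Σ = (-3) + (13) + (-40) + (-127) = -157
Area = |Σ|/2 = 78.5.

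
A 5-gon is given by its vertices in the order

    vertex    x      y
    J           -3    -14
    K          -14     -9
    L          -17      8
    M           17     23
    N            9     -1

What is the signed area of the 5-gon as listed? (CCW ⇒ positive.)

J→K: (-3)(-9) − (-14)(-14) = -169
K→L: (-14)(8) − (-17)(-9) = -265
L→M: (-17)(23) − (17)(8) = -527
M→N: (17)(-1) − (9)(23) = -224
N→J: (9)(-14) − (-3)(-1) = -129
Σ = -1314
Signed area = Σ/2 = -657 (negative ⇒ clockwise traversal).

-657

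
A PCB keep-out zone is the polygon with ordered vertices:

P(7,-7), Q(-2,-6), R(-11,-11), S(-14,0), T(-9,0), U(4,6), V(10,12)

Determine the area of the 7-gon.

237

Apply Gauss's area formula: 2A = Σ (x_i·y_{i+1} − x_{i+1}·y_i), indices taken mod 7.
Σ = (-56) + (-44) + (-154) + (0) + (-54) + (-12) + (-154) = -474
Area = |Σ|/2 = 237.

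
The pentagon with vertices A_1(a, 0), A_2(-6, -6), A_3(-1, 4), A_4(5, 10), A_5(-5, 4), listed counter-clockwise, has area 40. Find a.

Write out the shoelace sum; only the two edges meeting at A_1 involve a:
2·Area = [((-5)·0 − a·4) + (a·(-6) − (-6)·0)] + 10
       = -10·a + 10 = 80
⇒ a = -7.

-7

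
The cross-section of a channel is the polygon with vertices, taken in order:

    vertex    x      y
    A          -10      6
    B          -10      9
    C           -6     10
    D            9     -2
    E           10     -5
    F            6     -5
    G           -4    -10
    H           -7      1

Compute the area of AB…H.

A→B: (-10)(9) − (-10)(6) = -30
B→C: (-10)(10) − (-6)(9) = -46
C→D: (-6)(-2) − (9)(10) = -78
D→E: (9)(-5) − (10)(-2) = -25
E→F: (10)(-5) − (6)(-5) = -20
F→G: (6)(-10) − (-4)(-5) = -80
G→H: (-4)(1) − (-7)(-10) = -74
H→A: (-7)(6) − (-10)(1) = -32
Σ = -385
Area = |Σ|/2 = 192.5.

192.5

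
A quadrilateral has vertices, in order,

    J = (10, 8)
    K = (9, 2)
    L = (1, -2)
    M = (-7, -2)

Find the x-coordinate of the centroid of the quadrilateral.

Apply the surveyor's formula. First the cross-terms c_i = x_i·y_{i+1} − x_{i+1}·y_i:
  -52, -20, -16, -36  ⇒  2A = -124, A = -62.
Then Σ (x_i + x_{i+1})·c_i = -1200, so x̄ = -1200 / (6·(-62)) = 100/31.

100/31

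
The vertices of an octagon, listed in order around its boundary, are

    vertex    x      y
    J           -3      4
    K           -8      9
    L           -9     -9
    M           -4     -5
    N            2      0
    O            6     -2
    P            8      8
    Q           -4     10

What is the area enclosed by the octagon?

181.5

Apply the shoelace (surveyor's) formula: 2A = Σ (x_i·y_{i+1} − x_{i+1}·y_i), indices taken mod 8.
Cross-terms: 5, 153, 9, 10, -4, 64, 112, 14  ⇒  Σ = 363
Area = |Σ|/2 = 181.5.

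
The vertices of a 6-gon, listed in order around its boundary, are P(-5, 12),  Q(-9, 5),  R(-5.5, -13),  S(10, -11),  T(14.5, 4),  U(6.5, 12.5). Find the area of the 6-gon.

456.625

Apply Gauss's area formula: 2A = Σ (x_i·y_{i+1} − x_{i+1}·y_i), indices taken mod 6.
P→Q: (-5)(5) − (-9)(12) = 83
Q→R: (-9)(-13) − (-5.5)(5) = 144.5
R→S: (-5.5)(-11) − (10)(-13) = 190.5
S→T: (10)(4) − (14.5)(-11) = 199.5
T→U: (14.5)(12.5) − (6.5)(4) = 155.25
U→P: (6.5)(12) − (-5)(12.5) = 140.5
Σ = 913.25
Area = |Σ|/2 = 456.625.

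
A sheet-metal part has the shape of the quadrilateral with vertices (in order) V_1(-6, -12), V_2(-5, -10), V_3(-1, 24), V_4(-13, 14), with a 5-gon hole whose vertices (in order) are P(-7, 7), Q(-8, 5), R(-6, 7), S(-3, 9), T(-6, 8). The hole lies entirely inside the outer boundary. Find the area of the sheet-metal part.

Outer boundary:
Apply the shoelace (surveyor's) formula: 2A = Σ (x_i·y_{i+1} − x_{i+1}·y_i), indices taken mod 4.
V_1→V_2: (-6)(-10) − (-5)(-12) = 0
V_2→V_3: (-5)(24) − (-1)(-10) = -130
V_3→V_4: (-1)(14) − (-13)(24) = 298
V_4→V_1: (-13)(-12) − (-6)(14) = 240
Σ = 408
Area = |Σ|/2 = 204.
Hole:
Σ = (21) + (-26) + (-33) + (30) + (14) = 6
Area = |Σ|/2 = 3.
Net area = 204 − 3 = 201.

201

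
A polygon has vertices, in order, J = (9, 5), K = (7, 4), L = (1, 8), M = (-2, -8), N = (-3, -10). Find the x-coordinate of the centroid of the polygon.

Apply Gauss's area formula. First the cross-terms c_i = x_i·y_{i+1} − x_{i+1}·y_i:
  1, 52, 8, -4, 75  ⇒  2A = 132, A = 66.
Then Σ (x_i + x_{i+1})·c_i = 894, so x̄ = 894 / (6·66) = 149/66.

149/66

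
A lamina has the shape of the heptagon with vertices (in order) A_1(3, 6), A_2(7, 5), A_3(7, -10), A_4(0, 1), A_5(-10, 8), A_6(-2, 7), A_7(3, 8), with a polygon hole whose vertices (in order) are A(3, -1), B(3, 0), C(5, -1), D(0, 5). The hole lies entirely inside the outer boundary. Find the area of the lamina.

101

Outer boundary:
Apply the surveyor's formula: 2A = Σ (x_i·y_{i+1} − x_{i+1}·y_i), indices taken mod 7.
Σ = (-27) + (-105) + (7) + (10) + (-54) + (-37) + (-6) = -212
Area = |Σ|/2 = 106.
Hole:
Apply the shoelace formula: 2A = Σ (x_i·y_{i+1} − x_{i+1}·y_i), indices taken mod 4.
Cross-terms: 3, -3, 25, -15  ⇒  Σ = 10
Area = |Σ|/2 = 5.
Net area = 106 − 5 = 101.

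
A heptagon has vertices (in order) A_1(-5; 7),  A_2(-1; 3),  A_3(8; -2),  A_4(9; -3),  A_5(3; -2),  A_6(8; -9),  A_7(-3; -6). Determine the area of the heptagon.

91

Cross-terms: -8, -22, -6, -9, -11, -75, -51  ⇒  Σ = -182
Area = |Σ|/2 = 91.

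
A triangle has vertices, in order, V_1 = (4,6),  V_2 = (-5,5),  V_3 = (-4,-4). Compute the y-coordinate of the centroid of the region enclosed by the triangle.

7/3

Apply the surveyor's formula. First the cross-terms c_i = x_i·y_{i+1} − x_{i+1}·y_i:
  50, 40, -8  ⇒  2A = 82, A = 41.
Then Σ (y_i + y_{i+1})·c_i = 574, so ȳ = 574 / (6·41) = 7/3.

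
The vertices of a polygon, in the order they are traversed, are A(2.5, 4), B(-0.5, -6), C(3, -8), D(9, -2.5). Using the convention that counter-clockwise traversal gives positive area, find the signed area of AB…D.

57.875

Apply the shoelace formula: 2A = Σ (x_i·y_{i+1} − x_{i+1}·y_i), indices taken mod 4.
Σ = (-13) + (22) + (64.5) + (42.25) = 115.75
Signed area = Σ/2 = 57.875 (positive ⇒ counter-clockwise traversal).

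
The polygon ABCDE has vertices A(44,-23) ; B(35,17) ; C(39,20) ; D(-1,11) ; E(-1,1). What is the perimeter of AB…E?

148

|AB| = √((-9)² + (40)²) = √1681 = 41
|BC| = √((4)² + (3)²) = √25 = 5
|CD| = √((-40)² + (-9)²) = √1681 = 41
|DE| = √((0)² + (-10)²) = √100 = 10
|EA| = √((45)² + (-24)²) = √2601 = 51
Perimeter = 41 + 5 + 41 + 10 + 51 = 148.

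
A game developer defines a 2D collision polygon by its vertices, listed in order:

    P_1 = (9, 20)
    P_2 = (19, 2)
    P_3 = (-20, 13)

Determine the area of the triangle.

Cross-terms: -362, 287, -517  ⇒  Σ = -592
Area = |Σ|/2 = 296.

296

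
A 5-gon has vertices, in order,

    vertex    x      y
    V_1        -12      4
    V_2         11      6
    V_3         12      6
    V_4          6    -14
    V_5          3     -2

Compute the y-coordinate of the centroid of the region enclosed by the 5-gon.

26/231

Apply the shoelace formula. First the cross-terms c_i = x_i·y_{i+1} − x_{i+1}·y_i:
  -116, -6, -204, 30, -12  ⇒  2A = -308, A = -154.
Then Σ (y_i + y_{i+1})·c_i = -104, so ȳ = -104 / (6·(-154)) = 26/231.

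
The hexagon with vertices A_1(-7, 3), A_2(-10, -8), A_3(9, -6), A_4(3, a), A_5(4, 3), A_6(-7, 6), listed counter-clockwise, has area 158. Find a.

1

Write out the shoelace sum; only the two edges meeting at A_4 involve a:
2·Area = [(9·a − 3·(-6)) + (3·3 − 4·a)] + 284
       = 5·a + 311 = 316
⇒ a = 1.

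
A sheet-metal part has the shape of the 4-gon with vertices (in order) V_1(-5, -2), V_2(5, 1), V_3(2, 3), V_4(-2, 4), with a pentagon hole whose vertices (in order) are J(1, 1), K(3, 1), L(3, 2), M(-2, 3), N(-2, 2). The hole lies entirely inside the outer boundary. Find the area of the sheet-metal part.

22

Outer boundary:
Apply the shoelace (surveyor's) formula: 2A = Σ (x_i·y_{i+1} − x_{i+1}·y_i), indices taken mod 4.
Cross-terms: 5, 13, 14, 24  ⇒  Σ = 56
Area = |Σ|/2 = 28.
Hole:
Cross-terms: -2, 3, 13, 2, -4  ⇒  Σ = 12
Area = |Σ|/2 = 6.
Net area = 28 − 6 = 22.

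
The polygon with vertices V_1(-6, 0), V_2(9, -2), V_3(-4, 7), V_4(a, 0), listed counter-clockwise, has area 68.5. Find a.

-10

Write out the shoelace sum; only the two edges meeting at V_4 involve a:
2·Area = [((-4)·0 − a·7) + (a·0 − (-6)·0)] + 67
       = -7·a + 67 = 137
⇒ a = -10.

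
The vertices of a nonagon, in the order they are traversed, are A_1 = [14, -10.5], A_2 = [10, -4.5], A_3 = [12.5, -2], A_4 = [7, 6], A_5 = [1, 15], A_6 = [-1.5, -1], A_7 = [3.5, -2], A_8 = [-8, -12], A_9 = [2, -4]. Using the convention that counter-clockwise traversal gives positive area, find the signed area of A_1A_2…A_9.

Apply the surveyor's formula: 2A = Σ (x_i·y_{i+1} − x_{i+1}·y_i), indices taken mod 9.
Σ = (42) + (36.25) + (89) + (99) + (21.5) + (6.5) + (-58) + (56) + (35) = 327.25
Signed area = Σ/2 = 163.625 (positive ⇒ counter-clockwise traversal).

163.625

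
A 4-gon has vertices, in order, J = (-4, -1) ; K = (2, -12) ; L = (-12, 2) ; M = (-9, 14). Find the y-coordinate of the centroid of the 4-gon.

23/15

Apply the shoelace (surveyor's) formula. First the cross-terms c_i = x_i·y_{i+1} − x_{i+1}·y_i:
  50, -140, -150, 65  ⇒  2A = -175, A = -87.5.
Then Σ (y_i + y_{i+1})·c_i = -805, so ȳ = -805 / (6·(-87.5)) = 23/15.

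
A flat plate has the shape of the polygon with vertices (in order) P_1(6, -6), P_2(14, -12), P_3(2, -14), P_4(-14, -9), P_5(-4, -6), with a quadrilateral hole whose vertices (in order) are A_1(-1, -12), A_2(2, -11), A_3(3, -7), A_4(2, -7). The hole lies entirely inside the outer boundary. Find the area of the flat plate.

125

Outer boundary:
Apply Gauss's area formula: 2A = Σ (x_i·y_{i+1} − x_{i+1}·y_i), indices taken mod 5.
Σ = (12) + (-172) + (-214) + (48) + (60) = -266
Area = |Σ|/2 = 133.
Hole:
Apply the shoelace (surveyor's) formula: 2A = Σ (x_i·y_{i+1} − x_{i+1}·y_i), indices taken mod 4.
Σ = (35) + (19) + (-7) + (-31) = 16
Area = |Σ|/2 = 8.
Net area = 133 − 8 = 125.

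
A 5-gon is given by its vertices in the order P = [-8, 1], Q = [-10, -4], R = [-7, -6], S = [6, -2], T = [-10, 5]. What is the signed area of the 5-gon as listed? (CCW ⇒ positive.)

Apply Gauss's area formula: 2A = Σ (x_i·y_{i+1} − x_{i+1}·y_i), indices taken mod 5.
P→Q: (-8)(-4) − (-10)(1) = 42
Q→R: (-10)(-6) − (-7)(-4) = 32
R→S: (-7)(-2) − (6)(-6) = 50
S→T: (6)(5) − (-10)(-2) = 10
T→P: (-10)(1) − (-8)(5) = 30
Σ = 164
Signed area = Σ/2 = 82 (positive ⇒ counter-clockwise traversal).

82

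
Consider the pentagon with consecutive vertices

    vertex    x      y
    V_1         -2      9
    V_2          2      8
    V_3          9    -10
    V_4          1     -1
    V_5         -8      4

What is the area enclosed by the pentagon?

96.5

Cross-terms: -34, -92, 1, -4, -64  ⇒  Σ = -193
Area = |Σ|/2 = 96.5.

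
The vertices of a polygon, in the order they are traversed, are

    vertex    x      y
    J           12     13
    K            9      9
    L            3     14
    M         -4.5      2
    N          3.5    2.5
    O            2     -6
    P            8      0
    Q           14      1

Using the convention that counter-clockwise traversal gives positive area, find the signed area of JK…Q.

170.375

Apply the shoelace (surveyor's) formula: 2A = Σ (x_i·y_{i+1} − x_{i+1}·y_i), indices taken mod 8.
Σ = (-9) + (99) + (69) + (-18.25) + (-26) + (48) + (8) + (170) = 340.75
Signed area = Σ/2 = 170.375 (positive ⇒ counter-clockwise traversal).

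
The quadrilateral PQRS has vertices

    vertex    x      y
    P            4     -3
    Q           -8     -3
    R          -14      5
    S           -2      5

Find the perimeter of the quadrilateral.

44

|PQ| = √((-12)² + (0)²) = √144 = 12
|QR| = √((-6)² + (8)²) = √100 = 10
|RS| = √((12)² + (0)²) = √144 = 12
|SP| = √((6)² + (-8)²) = √100 = 10
Perimeter = 12 + 10 + 12 + 10 = 44.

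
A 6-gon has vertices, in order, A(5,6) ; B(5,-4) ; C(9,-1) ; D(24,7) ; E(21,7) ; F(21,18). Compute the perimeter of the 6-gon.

66

|AB| = √((0)² + (-10)²) = √100 = 10
|BC| = √((4)² + (3)²) = √25 = 5
|CD| = √((15)² + (8)²) = √289 = 17
|DE| = √((-3)² + (0)²) = √9 = 3
|EF| = √((0)² + (11)²) = √121 = 11
|FA| = √((-16)² + (-12)²) = √400 = 20
Perimeter = 10 + 5 + 17 + 3 + 11 + 20 = 66.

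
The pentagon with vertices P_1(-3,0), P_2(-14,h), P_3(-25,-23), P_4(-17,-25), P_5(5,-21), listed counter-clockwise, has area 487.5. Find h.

The doubled signed area Σ (x_i y_{i+1} − x_{i+1} y_i) is linear in h.
With h=0 it equals 975; the coefficient of h is 22 (from the two edges through P_2).
So 22·h + 975 = 2·487.5 = 975 ⇒ h = 0.

0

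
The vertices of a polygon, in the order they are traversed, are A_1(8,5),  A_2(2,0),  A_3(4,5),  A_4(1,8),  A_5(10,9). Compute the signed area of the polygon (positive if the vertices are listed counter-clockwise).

Σ = (-10) + (10) + (27) + (-71) + (-22) = -66
Signed area = Σ/2 = -33 (negative ⇒ clockwise traversal).

-33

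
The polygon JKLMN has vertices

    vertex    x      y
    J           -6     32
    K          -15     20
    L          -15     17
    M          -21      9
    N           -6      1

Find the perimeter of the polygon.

76

|JK| = √((-9)² + (-12)²) = √225 = 15
|KL| = √((0)² + (-3)²) = √9 = 3
|LM| = √((-6)² + (-8)²) = √100 = 10
|MN| = √((15)² + (-8)²) = √289 = 17
|NJ| = √((0)² + (31)²) = √961 = 31
Perimeter = 15 + 3 + 10 + 17 + 31 = 76.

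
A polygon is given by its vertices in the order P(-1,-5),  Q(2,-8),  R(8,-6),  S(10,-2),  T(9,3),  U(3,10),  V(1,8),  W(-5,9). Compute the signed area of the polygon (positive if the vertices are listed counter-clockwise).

Apply the shoelace (surveyor's) formula: 2A = Σ (x_i·y_{i+1} − x_{i+1}·y_i), indices taken mod 8.
Cross-terms: 18, 52, 44, 48, 81, 14, 49, 34  ⇒  Σ = 340
Signed area = Σ/2 = 170 (positive ⇒ counter-clockwise traversal).

170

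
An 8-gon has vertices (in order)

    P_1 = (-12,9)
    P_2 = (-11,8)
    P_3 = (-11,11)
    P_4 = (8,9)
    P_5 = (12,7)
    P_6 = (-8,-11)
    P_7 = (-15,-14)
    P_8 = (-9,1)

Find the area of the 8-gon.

Σ = (3) + (-33) + (-187) + (-52) + (-76) + (-53) + (-141) + (-69) = -608
Area = |Σ|/2 = 304.

304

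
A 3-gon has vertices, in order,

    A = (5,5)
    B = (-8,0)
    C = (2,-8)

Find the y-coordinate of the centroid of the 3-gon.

-1

Apply the shoelace (surveyor's) formula. First the cross-terms c_i = x_i·y_{i+1} − x_{i+1}·y_i:
  40, 64, 50  ⇒  2A = 154, A = 77.
Then Σ (y_i + y_{i+1})·c_i = -462, so ȳ = -462 / (6·77) = -1.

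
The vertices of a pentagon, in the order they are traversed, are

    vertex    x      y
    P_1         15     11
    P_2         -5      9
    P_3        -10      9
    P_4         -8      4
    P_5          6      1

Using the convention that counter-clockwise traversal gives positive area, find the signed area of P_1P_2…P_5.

143

Apply the shoelace (surveyor's) formula: 2A = Σ (x_i·y_{i+1} − x_{i+1}·y_i), indices taken mod 5.
P_1→P_2: (15)(9) − (-5)(11) = 190
P_2→P_3: (-5)(9) − (-10)(9) = 45
P_3→P_4: (-10)(4) − (-8)(9) = 32
P_4→P_5: (-8)(1) − (6)(4) = -32
P_5→P_1: (6)(11) − (15)(1) = 51
Σ = 286
Signed area = Σ/2 = 143 (positive ⇒ counter-clockwise traversal).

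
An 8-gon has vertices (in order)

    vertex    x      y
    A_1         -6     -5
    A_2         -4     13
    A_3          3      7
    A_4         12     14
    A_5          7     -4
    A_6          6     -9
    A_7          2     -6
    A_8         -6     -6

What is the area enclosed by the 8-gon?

232

A_1→A_2: (-6)(13) − (-4)(-5) = -98
A_2→A_3: (-4)(7) − (3)(13) = -67
A_3→A_4: (3)(14) − (12)(7) = -42
A_4→A_5: (12)(-4) − (7)(14) = -146
A_5→A_6: (7)(-9) − (6)(-4) = -39
A_6→A_7: (6)(-6) − (2)(-9) = -18
A_7→A_8: (2)(-6) − (-6)(-6) = -48
A_8→A_1: (-6)(-5) − (-6)(-6) = -6
Σ = -464
Area = |Σ|/2 = 232.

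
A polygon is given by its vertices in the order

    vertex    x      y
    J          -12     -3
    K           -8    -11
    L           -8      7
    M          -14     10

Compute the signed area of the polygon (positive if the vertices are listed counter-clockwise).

72

Apply the shoelace formula: 2A = Σ (x_i·y_{i+1} − x_{i+1}·y_i), indices taken mod 4.
J→K: (-12)(-11) − (-8)(-3) = 108
K→L: (-8)(7) − (-8)(-11) = -144
L→M: (-8)(10) − (-14)(7) = 18
M→J: (-14)(-3) − (-12)(10) = 162
Σ = 144
Signed area = Σ/2 = 72 (positive ⇒ counter-clockwise traversal).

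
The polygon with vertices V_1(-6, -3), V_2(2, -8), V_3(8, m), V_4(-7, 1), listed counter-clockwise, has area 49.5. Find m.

-6

Write out the shoelace sum; only the two edges meeting at V_3 involve m:
2·Area = [(2·m − 8·(-8)) + (8·1 − (-7)·m)] + 81
       = 9·m + 153 = 99
⇒ m = -6.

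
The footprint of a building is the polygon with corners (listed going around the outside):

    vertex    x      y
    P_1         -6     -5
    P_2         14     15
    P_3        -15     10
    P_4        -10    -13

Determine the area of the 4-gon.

Σ = (-20) + (365) + (295) + (-28) = 612
Area = |Σ|/2 = 306.

306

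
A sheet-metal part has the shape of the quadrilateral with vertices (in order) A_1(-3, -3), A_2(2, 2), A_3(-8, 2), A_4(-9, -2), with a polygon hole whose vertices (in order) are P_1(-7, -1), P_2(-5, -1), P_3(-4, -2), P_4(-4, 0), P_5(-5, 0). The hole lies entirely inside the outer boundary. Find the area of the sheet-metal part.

Outer boundary:
Σ = (0) + (20) + (34) + (21) = 75
Area = |Σ|/2 = 37.5.
Hole:
P_1→P_2: (-7)(-1) − (-5)(-1) = 2
P_2→P_3: (-5)(-2) − (-4)(-1) = 6
P_3→P_4: (-4)(0) − (-4)(-2) = -8
P_4→P_5: (-4)(0) − (-5)(0) = 0
P_5→P_1: (-5)(-1) − (-7)(0) = 5
Σ = 5
Area = |Σ|/2 = 2.5.
Net area = 37.5 − 2.5 = 35.

35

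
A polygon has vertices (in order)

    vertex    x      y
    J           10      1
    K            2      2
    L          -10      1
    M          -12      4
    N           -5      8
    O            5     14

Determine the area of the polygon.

154.5

Σ = (18) + (22) + (-28) + (-76) + (-110) + (-135) = -309
Area = |Σ|/2 = 154.5.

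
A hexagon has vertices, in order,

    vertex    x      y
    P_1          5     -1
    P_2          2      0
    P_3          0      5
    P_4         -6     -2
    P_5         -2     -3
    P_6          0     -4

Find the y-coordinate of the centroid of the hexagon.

-22/63

Apply Gauss's area formula. First the cross-terms c_i = x_i·y_{i+1} − x_{i+1}·y_i:
  2, 10, 30, 14, 8, 20  ⇒  2A = 84, A = 42.
Then Σ (y_i + y_{i+1})·c_i = -88, so ȳ = -88 / (6·42) = -22/63.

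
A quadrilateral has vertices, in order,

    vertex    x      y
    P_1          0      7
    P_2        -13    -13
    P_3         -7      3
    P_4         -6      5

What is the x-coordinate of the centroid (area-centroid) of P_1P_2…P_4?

-45/7

Apply the surveyor's formula. First the cross-terms c_i = x_i·y_{i+1} − x_{i+1}·y_i:
  91, -130, -17, -42  ⇒  2A = -98, A = -49.
Then Σ (x_i + x_{i+1})·c_i = 1890, so x̄ = 1890 / (6·(-49)) = -45/7.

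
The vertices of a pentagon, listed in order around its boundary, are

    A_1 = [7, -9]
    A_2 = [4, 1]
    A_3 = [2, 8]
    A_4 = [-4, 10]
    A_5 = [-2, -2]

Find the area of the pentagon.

92.5

Apply the shoelace (surveyor's) formula: 2A = Σ (x_i·y_{i+1} − x_{i+1}·y_i), indices taken mod 5.
Cross-terms: 43, 30, 52, 28, 32  ⇒  Σ = 185
Area = |Σ|/2 = 92.5.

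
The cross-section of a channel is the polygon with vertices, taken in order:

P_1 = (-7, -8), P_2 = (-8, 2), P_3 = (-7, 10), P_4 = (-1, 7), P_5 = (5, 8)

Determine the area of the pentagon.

105

Apply Gauss's area formula: 2A = Σ (x_i·y_{i+1} − x_{i+1}·y_i), indices taken mod 5.
Σ = (-78) + (-66) + (-39) + (-43) + (16) = -210
Area = |Σ|/2 = 105.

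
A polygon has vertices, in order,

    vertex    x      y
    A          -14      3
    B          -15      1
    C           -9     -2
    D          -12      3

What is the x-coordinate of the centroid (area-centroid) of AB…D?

-184/15

Apply the shoelace formula. First the cross-terms c_i = x_i·y_{i+1} − x_{i+1}·y_i:
  31, 39, -51, 6  ⇒  2A = 25, A = 12.5.
Then Σ (x_i + x_{i+1})·c_i = -920, so x̄ = -920 / (6·12.5) = -184/15.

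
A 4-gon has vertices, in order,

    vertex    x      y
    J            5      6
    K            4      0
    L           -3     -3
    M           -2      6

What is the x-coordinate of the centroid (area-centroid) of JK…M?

13/17

Apply the surveyor's formula. First the cross-terms c_i = x_i·y_{i+1} − x_{i+1}·y_i:
  -24, -12, -24, -42  ⇒  2A = -102, A = -51.
Then Σ (x_i + x_{i+1})·c_i = -234, so x̄ = -234 / (6·(-51)) = 13/17.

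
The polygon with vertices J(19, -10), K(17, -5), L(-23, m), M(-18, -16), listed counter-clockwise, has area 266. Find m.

-8

The doubled signed area Σ (x_i y_{i+1} − x_{i+1} y_i) is linear in m.
With m=0 it equals 812; the coefficient of m is 35 (from the two edges through L).
So 35·m + 812 = 2·266 = 532 ⇒ m = -8.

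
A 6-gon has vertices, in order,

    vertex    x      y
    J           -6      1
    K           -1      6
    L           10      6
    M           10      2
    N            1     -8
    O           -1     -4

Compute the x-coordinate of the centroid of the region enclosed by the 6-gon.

469/195

Apply the shoelace (surveyor's) formula. First the cross-terms c_i = x_i·y_{i+1} − x_{i+1}·y_i:
  -35, -66, -40, -82, -12, -25  ⇒  2A = -260, A = -130.
Then Σ (x_i + x_{i+1})·c_i = -1876, so x̄ = -1876 / (6·(-130)) = 469/195.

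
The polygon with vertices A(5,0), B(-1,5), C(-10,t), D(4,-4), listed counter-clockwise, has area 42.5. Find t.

Write out the shoelace sum; only the two edges meeting at C involve t:
2·Area = [((-1)·t − (-10)·5) + ((-10)·(-4) − 4·t)] + 45
       = -5·t + 135 = 85
⇒ t = 10.

10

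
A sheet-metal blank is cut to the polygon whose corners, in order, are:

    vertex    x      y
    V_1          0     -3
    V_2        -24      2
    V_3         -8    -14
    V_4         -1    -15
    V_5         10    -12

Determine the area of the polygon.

259

Apply the shoelace (surveyor's) formula: 2A = Σ (x_i·y_{i+1} − x_{i+1}·y_i), indices taken mod 5.
Σ = (-72) + (352) + (106) + (162) + (-30) = 518
Area = |Σ|/2 = 259.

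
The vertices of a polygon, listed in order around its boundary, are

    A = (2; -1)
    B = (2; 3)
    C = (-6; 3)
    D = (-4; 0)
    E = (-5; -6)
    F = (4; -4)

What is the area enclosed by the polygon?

58

Cross-terms: 8, 24, 12, 24, 44, 4  ⇒  Σ = 116
Area = |Σ|/2 = 58.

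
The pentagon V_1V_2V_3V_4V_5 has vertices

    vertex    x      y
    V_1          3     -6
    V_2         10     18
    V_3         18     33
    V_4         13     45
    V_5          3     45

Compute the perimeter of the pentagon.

|V_1V_2| = √((7)² + (24)²) = √625 = 25
|V_2V_3| = √((8)² + (15)²) = √289 = 17
|V_3V_4| = √((-5)² + (12)²) = √169 = 13
|V_4V_5| = √((-10)² + (0)²) = √100 = 10
|V_5V_1| = √((0)² + (-51)²) = √2601 = 51
Perimeter = 25 + 17 + 13 + 10 + 51 = 116.

116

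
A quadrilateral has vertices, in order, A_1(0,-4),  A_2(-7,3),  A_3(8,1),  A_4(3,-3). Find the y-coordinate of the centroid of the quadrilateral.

Apply the shoelace (surveyor's) formula. First the cross-terms c_i = x_i·y_{i+1} − x_{i+1}·y_i:
  -28, -31, -27, -12  ⇒  2A = -98, A = -49.
Then Σ (y_i + y_{i+1})·c_i = 42, so ȳ = 42 / (6·(-49)) = -1/7.

-1/7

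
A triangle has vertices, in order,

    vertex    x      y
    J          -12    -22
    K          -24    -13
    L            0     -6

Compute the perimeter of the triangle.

|JK| = √((-12)² + (9)²) = √225 = 15
|KL| = √((24)² + (7)²) = √625 = 25
|LJ| = √((-12)² + (-16)²) = √400 = 20
Perimeter = 15 + 25 + 20 = 60.

60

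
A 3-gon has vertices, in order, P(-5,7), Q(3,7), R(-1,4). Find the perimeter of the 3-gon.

18

|PQ| = √((8)² + (0)²) = √64 = 8
|QR| = √((-4)² + (-3)²) = √25 = 5
|RP| = √((-4)² + (3)²) = √25 = 5
Perimeter = 8 + 5 + 5 = 18.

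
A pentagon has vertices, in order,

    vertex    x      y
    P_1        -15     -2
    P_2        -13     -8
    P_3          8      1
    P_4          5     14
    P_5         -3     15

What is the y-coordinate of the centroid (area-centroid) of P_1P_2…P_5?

Apply Gauss's area formula. First the cross-terms c_i = x_i·y_{i+1} − x_{i+1}·y_i:
  94, 51, 107, 117, 231  ⇒  2A = 600, A = 300.
Then Σ (y_i + y_{i+1})·c_i = 6704, so ȳ = 6704 / (6·300) = 838/225.

838/225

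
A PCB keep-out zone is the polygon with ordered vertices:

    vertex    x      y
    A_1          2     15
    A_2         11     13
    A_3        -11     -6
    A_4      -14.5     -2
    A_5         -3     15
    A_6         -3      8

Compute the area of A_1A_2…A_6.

Apply the shoelace formula: 2A = Σ (x_i·y_{i+1} − x_{i+1}·y_i), indices taken mod 6.
Σ = (-139) + (77) + (-65) + (-223.5) + (21) + (-61) = -390.5
Area = |Σ|/2 = 195.25.

195.25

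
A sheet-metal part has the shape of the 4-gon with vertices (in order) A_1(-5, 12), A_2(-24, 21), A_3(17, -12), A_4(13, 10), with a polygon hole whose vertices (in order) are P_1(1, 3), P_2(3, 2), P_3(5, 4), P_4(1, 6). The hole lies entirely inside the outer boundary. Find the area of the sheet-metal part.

314

Outer boundary:
Σ = (183) + (-69) + (326) + (206) = 646
Area = |Σ|/2 = 323.
Hole:
Apply the shoelace (surveyor's) formula: 2A = Σ (x_i·y_{i+1} − x_{i+1}·y_i), indices taken mod 4.
Σ = (-7) + (2) + (26) + (-3) = 18
Area = |Σ|/2 = 9.
Net area = 323 − 9 = 314.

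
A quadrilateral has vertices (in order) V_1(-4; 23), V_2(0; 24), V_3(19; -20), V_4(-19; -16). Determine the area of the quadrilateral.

868.5

Cross-terms: -96, -456, -684, -501  ⇒  Σ = -1737
Area = |Σ|/2 = 868.5.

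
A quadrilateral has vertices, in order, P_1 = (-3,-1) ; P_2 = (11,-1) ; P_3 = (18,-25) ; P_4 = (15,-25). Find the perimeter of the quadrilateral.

|P_1P_2| = √((14)² + (0)²) = √196 = 14
|P_2P_3| = √((7)² + (-24)²) = √625 = 25
|P_3P_4| = √((-3)² + (0)²) = √9 = 3
|P_4P_1| = √((-18)² + (24)²) = √900 = 30
Perimeter = 14 + 25 + 3 + 30 = 72.

72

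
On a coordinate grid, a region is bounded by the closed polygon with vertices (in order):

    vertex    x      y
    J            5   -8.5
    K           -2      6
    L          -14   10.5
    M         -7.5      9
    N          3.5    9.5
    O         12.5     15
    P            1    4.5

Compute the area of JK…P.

65

Σ = (13) + (63) + (-47.25) + (-102.75) + (-66.25) + (41.25) + (-31) = -130
Area = |Σ|/2 = 65.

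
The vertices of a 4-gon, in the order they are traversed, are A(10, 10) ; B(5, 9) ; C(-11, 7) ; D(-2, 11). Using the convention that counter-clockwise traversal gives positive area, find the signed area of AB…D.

-31.5

Cross-terms: 40, 134, -107, -130  ⇒  Σ = -63
Signed area = Σ/2 = -31.5 (negative ⇒ clockwise traversal).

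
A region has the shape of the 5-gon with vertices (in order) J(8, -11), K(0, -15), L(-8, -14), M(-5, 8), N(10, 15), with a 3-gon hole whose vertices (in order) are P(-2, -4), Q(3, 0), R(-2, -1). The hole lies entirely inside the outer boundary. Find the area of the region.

Outer boundary:
Apply the shoelace formula: 2A = Σ (x_i·y_{i+1} − x_{i+1}·y_i), indices taken mod 5.
J→K: (8)(-15) − (0)(-11) = -120
K→L: (0)(-14) − (-8)(-15) = -120
L→M: (-8)(8) − (-5)(-14) = -134
M→N: (-5)(15) − (10)(8) = -155
N→J: (10)(-11) − (8)(15) = -230
Σ = -759
Area = |Σ|/2 = 379.5.
Hole:
Apply Gauss's area formula: 2A = Σ (x_i·y_{i+1} − x_{i+1}·y_i), indices taken mod 3.
Σ = (12) + (-3) + (6) = 15
Area = |Σ|/2 = 7.5.
Net area = 379.5 − 7.5 = 372.

372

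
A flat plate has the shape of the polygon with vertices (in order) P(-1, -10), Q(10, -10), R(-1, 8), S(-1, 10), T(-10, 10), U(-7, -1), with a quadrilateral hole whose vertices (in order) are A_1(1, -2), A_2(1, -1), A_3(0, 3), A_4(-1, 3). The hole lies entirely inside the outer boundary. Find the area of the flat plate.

Outer boundary:
Apply the shoelace (surveyor's) formula: 2A = Σ (x_i·y_{i+1} − x_{i+1}·y_i), indices taken mod 6.
Σ = (110) + (70) + (-2) + (90) + (80) + (69) = 417
Area = |Σ|/2 = 208.5.
Hole:
Σ = (1) + (3) + (3) + (-1) = 6
Area = |Σ|/2 = 3.
Net area = 208.5 − 3 = 205.5.

205.5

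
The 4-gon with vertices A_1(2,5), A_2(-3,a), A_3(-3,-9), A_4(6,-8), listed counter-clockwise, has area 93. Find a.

4

Write out the shoelace sum; only the two edges meeting at A_2 involve a:
2·Area = [(2·a − (-3)·5) + ((-3)·(-9) − (-3)·a)] + 124
       = 5·a + 166 = 186
⇒ a = 4.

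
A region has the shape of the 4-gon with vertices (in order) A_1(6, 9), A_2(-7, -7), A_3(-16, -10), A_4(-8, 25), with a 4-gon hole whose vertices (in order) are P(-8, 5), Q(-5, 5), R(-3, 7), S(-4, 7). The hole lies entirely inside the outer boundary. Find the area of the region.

357.5

Outer boundary:
Apply the shoelace (surveyor's) formula: 2A = Σ (x_i·y_{i+1} − x_{i+1}·y_i), indices taken mod 4.
Σ = (21) + (-42) + (-480) + (-222) = -723
Area = |Σ|/2 = 361.5.
Hole:
Apply Gauss's area formula: 2A = Σ (x_i·y_{i+1} − x_{i+1}·y_i), indices taken mod 4.
P→Q: (-8)(5) − (-5)(5) = -15
Q→R: (-5)(7) − (-3)(5) = -20
R→S: (-3)(7) − (-4)(7) = 7
S→P: (-4)(5) − (-8)(7) = 36
Σ = 8
Area = |Σ|/2 = 4.
Net area = 361.5 − 4 = 357.5.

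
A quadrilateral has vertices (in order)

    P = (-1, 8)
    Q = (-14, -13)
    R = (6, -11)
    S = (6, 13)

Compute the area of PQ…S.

281

Apply Gauss's area formula: 2A = Σ (x_i·y_{i+1} − x_{i+1}·y_i), indices taken mod 4.
Σ = (125) + (232) + (144) + (61) = 562
Area = |Σ|/2 = 281.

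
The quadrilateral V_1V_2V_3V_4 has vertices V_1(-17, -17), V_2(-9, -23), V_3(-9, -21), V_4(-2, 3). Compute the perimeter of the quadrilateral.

62

|V_1V_2| = √((8)² + (-6)²) = √100 = 10
|V_2V_3| = √((0)² + (2)²) = √4 = 2
|V_3V_4| = √((7)² + (24)²) = √625 = 25
|V_4V_1| = √((-15)² + (-20)²) = √625 = 25
Perimeter = 10 + 2 + 25 + 25 = 62.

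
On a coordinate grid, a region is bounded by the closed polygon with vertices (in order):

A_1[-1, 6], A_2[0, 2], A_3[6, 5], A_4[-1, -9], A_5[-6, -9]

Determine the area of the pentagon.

Σ = (-2) + (-12) + (-49) + (-45) + (-45) = -153
Area = |Σ|/2 = 76.5.

76.5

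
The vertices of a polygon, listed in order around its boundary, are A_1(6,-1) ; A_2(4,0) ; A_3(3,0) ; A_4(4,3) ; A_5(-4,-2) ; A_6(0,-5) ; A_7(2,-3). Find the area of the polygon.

31.5

Apply Gauss's area formula: 2A = Σ (x_i·y_{i+1} − x_{i+1}·y_i), indices taken mod 7.
Σ = (4) + (0) + (9) + (4) + (20) + (10) + (16) = 63
Area = |Σ|/2 = 31.5.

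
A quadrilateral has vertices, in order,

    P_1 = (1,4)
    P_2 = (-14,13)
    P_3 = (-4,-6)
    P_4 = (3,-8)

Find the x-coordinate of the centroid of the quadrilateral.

Apply the shoelace formula. First the cross-terms c_i = x_i·y_{i+1} − x_{i+1}·y_i:
  69, 136, 50, 20  ⇒  2A = 275, A = 137.5.
Then Σ (x_i + x_{i+1})·c_i = -3315, so x̄ = -3315 / (6·137.5) = -221/55.

-221/55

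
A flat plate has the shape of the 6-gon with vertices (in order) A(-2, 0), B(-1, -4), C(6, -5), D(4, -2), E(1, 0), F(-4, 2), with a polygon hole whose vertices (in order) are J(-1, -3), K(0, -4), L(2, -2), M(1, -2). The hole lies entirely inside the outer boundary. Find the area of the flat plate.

24

Outer boundary:
Apply the shoelace formula: 2A = Σ (x_i·y_{i+1} − x_{i+1}·y_i), indices taken mod 6.
Σ = (8) + (29) + (8) + (2) + (2) + (4) = 53
Area = |Σ|/2 = 26.5.
Hole:
Apply Gauss's area formula: 2A = Σ (x_i·y_{i+1} − x_{i+1}·y_i), indices taken mod 4.
Σ = (4) + (8) + (-2) + (-5) = 5
Area = |Σ|/2 = 2.5.
Net area = 26.5 − 2.5 = 24.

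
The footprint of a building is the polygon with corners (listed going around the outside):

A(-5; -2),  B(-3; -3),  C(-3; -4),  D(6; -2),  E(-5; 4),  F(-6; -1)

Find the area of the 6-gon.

46

Σ = (9) + (3) + (30) + (14) + (29) + (7) = 92
Area = |Σ|/2 = 46.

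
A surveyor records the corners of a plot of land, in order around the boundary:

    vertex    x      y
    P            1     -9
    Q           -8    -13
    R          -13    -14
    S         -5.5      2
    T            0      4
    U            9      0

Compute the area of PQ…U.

Apply the surveyor's formula: 2A = Σ (x_i·y_{i+1} − x_{i+1}·y_i), indices taken mod 6.
Cross-terms: -85, -57, -103, -22, -36, -81  ⇒  Σ = -384
Area = |Σ|/2 = 192.

192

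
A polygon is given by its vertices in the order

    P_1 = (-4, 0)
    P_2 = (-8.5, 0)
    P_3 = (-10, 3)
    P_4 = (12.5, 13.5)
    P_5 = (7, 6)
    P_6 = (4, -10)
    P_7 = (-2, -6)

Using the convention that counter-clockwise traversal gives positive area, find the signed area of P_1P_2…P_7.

P_1→P_2: (-4)(0) − (-8.5)(0) = 0
P_2→P_3: (-8.5)(3) − (-10)(0) = -25.5
P_3→P_4: (-10)(13.5) − (12.5)(3) = -172.5
P_4→P_5: (12.5)(6) − (7)(13.5) = -19.5
P_5→P_6: (7)(-10) − (4)(6) = -94
P_6→P_7: (4)(-6) − (-2)(-10) = -44
P_7→P_1: (-2)(0) − (-4)(-6) = -24
Σ = -379.5
Signed area = Σ/2 = -189.75 (negative ⇒ clockwise traversal).

-189.75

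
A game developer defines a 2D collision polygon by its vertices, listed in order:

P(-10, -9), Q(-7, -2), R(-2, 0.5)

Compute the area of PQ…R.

Σ = (-43) + (-7.5) + (23) = -27.5
Area = |Σ|/2 = 13.75.

13.75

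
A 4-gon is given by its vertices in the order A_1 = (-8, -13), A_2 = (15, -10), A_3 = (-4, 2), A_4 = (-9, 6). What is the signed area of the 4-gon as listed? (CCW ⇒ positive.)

212

Apply the surveyor's formula: 2A = Σ (x_i·y_{i+1} − x_{i+1}·y_i), indices taken mod 4.
Σ = (275) + (-10) + (-6) + (165) = 424
Signed area = Σ/2 = 212 (positive ⇒ counter-clockwise traversal).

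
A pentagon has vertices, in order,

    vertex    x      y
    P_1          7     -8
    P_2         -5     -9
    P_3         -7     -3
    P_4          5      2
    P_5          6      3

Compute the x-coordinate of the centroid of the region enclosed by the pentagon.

Apply the shoelace formula. First the cross-terms c_i = x_i·y_{i+1} − x_{i+1}·y_i:
  -103, -48, 1, 3, -69  ⇒  2A = -216, A = -108.
Then Σ (x_i + x_{i+1})·c_i = -496, so x̄ = -496 / (6·(-108)) = 62/81.

62/81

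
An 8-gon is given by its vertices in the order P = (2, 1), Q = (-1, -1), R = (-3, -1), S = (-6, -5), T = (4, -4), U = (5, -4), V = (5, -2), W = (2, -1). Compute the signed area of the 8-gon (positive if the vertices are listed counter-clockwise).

33.5

Apply the surveyor's formula: 2A = Σ (x_i·y_{i+1} − x_{i+1}·y_i), indices taken mod 8.
Cross-terms: -1, -2, 9, 44, 4, 10, -1, 4  ⇒  Σ = 67
Signed area = Σ/2 = 33.5 (positive ⇒ counter-clockwise traversal).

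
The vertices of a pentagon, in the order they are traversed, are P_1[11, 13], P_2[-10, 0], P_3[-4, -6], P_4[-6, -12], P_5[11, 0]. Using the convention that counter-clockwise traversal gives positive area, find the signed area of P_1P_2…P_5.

Apply Gauss's area formula: 2A = Σ (x_i·y_{i+1} − x_{i+1}·y_i), indices taken mod 5.
Σ = (130) + (60) + (12) + (132) + (143) = 477
Signed area = Σ/2 = 238.5 (positive ⇒ counter-clockwise traversal).

238.5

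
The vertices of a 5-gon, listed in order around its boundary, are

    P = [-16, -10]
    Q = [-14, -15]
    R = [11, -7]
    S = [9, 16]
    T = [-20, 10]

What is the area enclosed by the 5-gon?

686

Apply the shoelace (surveyor's) formula: 2A = Σ (x_i·y_{i+1} − x_{i+1}·y_i), indices taken mod 5.
P→Q: (-16)(-15) − (-14)(-10) = 100
Q→R: (-14)(-7) − (11)(-15) = 263
R→S: (11)(16) − (9)(-7) = 239
S→T: (9)(10) − (-20)(16) = 410
T→P: (-20)(-10) − (-16)(10) = 360
Σ = 1372
Area = |Σ|/2 = 686.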